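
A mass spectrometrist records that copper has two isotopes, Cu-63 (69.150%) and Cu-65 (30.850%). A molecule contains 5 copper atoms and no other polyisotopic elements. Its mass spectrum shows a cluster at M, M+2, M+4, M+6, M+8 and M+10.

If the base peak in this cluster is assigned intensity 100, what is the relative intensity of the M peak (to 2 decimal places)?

44.83

(0.69150 + 0.30850)^5 gives M 0.1581, M+2 0.3527, M+4 0.3147, M+6 0.1404, M+8 0.0313, M+10 0.0028; the largest is M+2.
P(M+2) = C(5,1) × 0.69150^4 × 0.30850^1 = 5 × 0.2286487 × 0.3085 = 0.352691 (base)
P(M) = C(5,0) × 0.69150^5 × 0.30850^0 = 1 × 0.15811058 × 1.0000 = 0.158111
Relative intensity = 0.158111 / 0.352691 × 100 = 44.83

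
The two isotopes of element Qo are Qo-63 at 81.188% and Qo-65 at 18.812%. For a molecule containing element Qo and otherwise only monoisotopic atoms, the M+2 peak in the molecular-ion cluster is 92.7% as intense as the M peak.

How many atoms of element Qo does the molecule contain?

The M+2/M ratio from n Qo atoms is n · q/p = n · 0.18812/0.81188.
n = 0.927 × 0.81188/0.18812 = 4.00 ≈ 4

4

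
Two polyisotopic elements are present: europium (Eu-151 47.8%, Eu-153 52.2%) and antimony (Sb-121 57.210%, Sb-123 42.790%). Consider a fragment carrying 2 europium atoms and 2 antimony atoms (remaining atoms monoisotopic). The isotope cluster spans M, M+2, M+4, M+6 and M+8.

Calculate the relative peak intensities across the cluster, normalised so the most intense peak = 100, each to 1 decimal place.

Europium pattern (n=2): 0.228484 : 0.499032 : 0.272484
Antimony pattern (n=2): 0.32729841 : 0.48960318 : 0.18309841
Convolve the two distributions (both contribute in 2-u steps):
  M: 0.228484×0.32729841 = 0.074782
  M+2: 0.228484×0.48960318 + 0.499032×0.32729841 = 0.275199
  M+4: 0.228484×0.18309841 + 0.499032×0.48960318 + 0.272484×0.32729841 = 0.375346
  M+6: 0.499032×0.18309841 + 0.272484×0.48960318 = 0.224781
  M+8: 0.272484×0.18309841 = 0.049891
Scale to base peak (0.375346) = 100: 19.9 : 73.3 : 100.0 : 59.9 : 13.3

19.9 : 73.3 : 100.0 : 59.9 : 13.3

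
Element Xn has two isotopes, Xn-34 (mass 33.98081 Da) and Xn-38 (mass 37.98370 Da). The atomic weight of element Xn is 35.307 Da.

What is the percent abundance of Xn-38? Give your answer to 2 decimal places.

Writing the weighted mean with unknown fraction x of Xn-34:
33.98081·x + 37.98370·(1 − x) = 35.307
(33.98081 − 37.98370)·x = 35.307 − 37.98370
x = -2.67670 / -4.00289 = 0.66869 → 66.87% Xn-34, 33.13% Xn-38.

33.13%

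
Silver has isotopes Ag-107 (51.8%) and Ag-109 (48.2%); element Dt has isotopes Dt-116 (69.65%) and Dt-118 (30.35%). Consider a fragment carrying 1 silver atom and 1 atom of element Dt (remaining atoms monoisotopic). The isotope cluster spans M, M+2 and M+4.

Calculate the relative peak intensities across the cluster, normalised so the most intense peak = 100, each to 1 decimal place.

73.2 : 100.0 : 29.7

Silver pattern (n=1): 0.5180 : 0.4820
Element Dt pattern (n=1): 0.6965 : 0.3035
Convolve the two distributions (both contribute in 2-u steps):
  M: 0.5180×0.6965 = 0.360787
  M+2: 0.5180×0.3035 + 0.4820×0.6965 = 0.492926
  M+4: 0.4820×0.3035 = 0.146287
Scale to base peak (0.492926) = 100: 73.2 : 100.0 : 29.7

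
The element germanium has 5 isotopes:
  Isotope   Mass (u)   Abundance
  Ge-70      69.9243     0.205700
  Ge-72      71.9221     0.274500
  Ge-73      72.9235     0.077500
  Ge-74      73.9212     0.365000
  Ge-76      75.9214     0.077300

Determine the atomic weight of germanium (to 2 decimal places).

72.63 u

Weight each isotope mass by its fractional abundance: 0.205700 × 69.9243 + 0.274500 × 71.9221 + 0.077500 × 72.9235 + 0.365000 × 73.9212 + 0.077300 × 75.9214
= 14.38343 + 19.74262 + 5.65157 + 26.98124 + 5.86872 = 72.62758 u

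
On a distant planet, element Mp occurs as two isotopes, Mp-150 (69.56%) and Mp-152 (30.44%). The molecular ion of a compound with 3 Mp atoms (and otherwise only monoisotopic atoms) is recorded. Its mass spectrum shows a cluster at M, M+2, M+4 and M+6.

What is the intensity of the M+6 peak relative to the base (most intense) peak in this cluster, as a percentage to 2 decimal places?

6.38%

Binomial terms of (0.6956 + 0.3044)^3: M 0.3366, M+2 0.4419, M+4 0.1934, M+6 0.0282 → M+2 is the base peak.
P(M+2) = C(3,1) × 0.6956^2 × 0.3044^1 = 3 × 0.48385936 × 0.3044 = 0.441860 (base)
P(M+6) = C(3,3) × 0.6956^0 × 0.3044^3 = 1 × 1.0000 × 0.02820551 = 0.028206
Relative intensity = 0.028206 / 0.441860 × 100 = 6.38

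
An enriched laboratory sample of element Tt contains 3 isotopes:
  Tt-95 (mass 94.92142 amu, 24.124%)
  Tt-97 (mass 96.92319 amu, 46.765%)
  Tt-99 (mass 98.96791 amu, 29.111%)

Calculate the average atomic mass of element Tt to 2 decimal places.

97.04 amu

Average mass = Σ (abundance × isotope mass) = 0.24124 × 94.92142 + 0.46765 × 96.92319 + 0.29111 × 98.96791
= 22.898843 + 45.326130 + 28.810548 = 97.035521 amu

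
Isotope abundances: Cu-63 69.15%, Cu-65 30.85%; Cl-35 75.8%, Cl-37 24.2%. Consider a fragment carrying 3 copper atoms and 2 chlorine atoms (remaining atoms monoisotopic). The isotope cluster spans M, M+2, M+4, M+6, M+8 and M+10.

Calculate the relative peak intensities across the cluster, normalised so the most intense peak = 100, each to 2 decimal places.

Copper pattern (n=3): 0.33065611 : 0.44254842 : 0.19743483 : 0.02936064
Chlorine pattern (n=2): 0.574564 : 0.366872 : 0.058564
Convolve the two distributions (both contribute in 2-u steps):
  M: 0.33065611×0.574564 = 0.189983
  M+2: 0.33065611×0.366872 + 0.44254842×0.574564 = 0.375581
  M+4: 0.33065611×0.058564 + 0.44254842×0.366872 + 0.19743483×0.574564 = 0.295162
  M+6: 0.44254842×0.058564 + 0.19743483×0.366872 + 0.02936064×0.574564 = 0.115220
  M+8: 0.19743483×0.058564 + 0.02936064×0.366872 = 0.022334
  M+10: 0.02936064×0.058564 = 0.001719
Scale to base peak (0.375581) = 100: 50.58 : 100.00 : 78.59 : 30.68 : 5.95 : 0.46

50.58 : 100.00 : 78.59 : 30.68 : 5.95 : 0.46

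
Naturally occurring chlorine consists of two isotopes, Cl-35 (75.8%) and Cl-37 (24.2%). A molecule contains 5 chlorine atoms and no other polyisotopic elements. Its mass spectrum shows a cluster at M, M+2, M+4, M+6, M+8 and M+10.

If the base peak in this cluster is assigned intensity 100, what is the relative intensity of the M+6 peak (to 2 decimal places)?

20.39

Binomial terms of (0.758 + 0.242)^5: M 0.2502, M+2 0.3994, M+4 0.2551, M+6 0.0814, M+8 0.0130, M+10 0.0008 → M+2 is the base peak.
P(M+2) = C(5,1) × 0.758^4 × 0.242^1 = 5 × 0.33012379 × 0.2420 = 0.399450 (base)
P(M+6) = C(5,3) × 0.758^2 × 0.242^3 = 10 × 0.574564 × 0.01417249 = 0.081430
Relative intensity = 0.081430 / 0.399450 × 100 = 20.39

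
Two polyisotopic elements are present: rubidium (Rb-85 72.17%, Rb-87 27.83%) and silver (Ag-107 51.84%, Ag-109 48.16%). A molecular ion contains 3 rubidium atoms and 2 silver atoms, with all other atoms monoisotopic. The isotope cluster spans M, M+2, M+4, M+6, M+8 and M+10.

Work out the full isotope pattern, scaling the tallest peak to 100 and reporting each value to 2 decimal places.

Rubidium pattern (n=3): 0.37589809 : 0.43485841 : 0.16768892 : 0.02155458
Silver pattern (n=2): 0.26873856 : 0.49932288 : 0.23193856
Convolve the two distributions (both contribute in 2-u steps):
  M: 0.37589809×0.26873856 = 0.101018
  M+2: 0.37589809×0.49932288 + 0.43485841×0.26873856 = 0.304558
  M+4: 0.37589809×0.23193856 + 0.43485841×0.49932288 + 0.16768892×0.26873856 = 0.349384
  M+6: 0.43485841×0.23193856 + 0.16768892×0.49932288 + 0.02155458×0.26873856 = 0.190384
  M+8: 0.16768892×0.23193856 + 0.02155458×0.49932288 = 0.049656
  M+10: 0.02155458×0.23193856 = 0.004999
Scale to base peak (0.349384) = 100: 28.91 : 87.17 : 100.00 : 54.49 : 14.21 : 1.43

28.91 : 87.17 : 100.00 : 54.49 : 14.21 : 1.43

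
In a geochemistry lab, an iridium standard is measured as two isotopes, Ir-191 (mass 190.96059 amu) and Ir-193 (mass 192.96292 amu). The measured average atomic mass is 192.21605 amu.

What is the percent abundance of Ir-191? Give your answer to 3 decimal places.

Writing the weighted mean with unknown fraction x of Ir-191:
190.96059·x + 192.96292·(1 − x) = 192.21605
(190.96059 − 192.96292)·x = 192.21605 − 192.96292
x = -0.74687 / -2.00233 = 0.37300 → 37.300% Ir-191, 62.700% Ir-193.

37.300%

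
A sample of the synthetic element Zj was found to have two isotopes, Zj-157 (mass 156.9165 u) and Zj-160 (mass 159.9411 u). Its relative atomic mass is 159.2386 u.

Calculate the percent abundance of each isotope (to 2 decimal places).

With x = fraction of Zj-157 (so Zj-160 is 1 − x):
156.9165·x + 159.9411·(1 − x) = 159.2386
(156.9165 − 159.9411)·x = 159.2386 − 159.9411
x = -0.7025 / -3.0246 = 0.23226 → 23.23% Zj-157, 76.77% Zj-160.

Zj-157: 23.23%, Zj-160: 76.77%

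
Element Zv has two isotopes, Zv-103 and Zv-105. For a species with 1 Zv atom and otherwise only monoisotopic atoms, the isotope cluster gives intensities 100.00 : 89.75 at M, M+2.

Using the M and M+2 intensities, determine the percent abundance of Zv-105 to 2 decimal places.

47.30%

Write p for the Zv-103 fraction. I(M+2)/I(M) = [C(1,1)·p^0·(1−p)] / p^1 = 1·(1−p)/p = 89.75/100.00 = 0.8975
(1−p)/p = 0.8975/1 = 0.8975  ⇒  p = 1/(1 + 0.8975) = 0.5270
Zv-103: 52.70%, Zv-105: 47.30%.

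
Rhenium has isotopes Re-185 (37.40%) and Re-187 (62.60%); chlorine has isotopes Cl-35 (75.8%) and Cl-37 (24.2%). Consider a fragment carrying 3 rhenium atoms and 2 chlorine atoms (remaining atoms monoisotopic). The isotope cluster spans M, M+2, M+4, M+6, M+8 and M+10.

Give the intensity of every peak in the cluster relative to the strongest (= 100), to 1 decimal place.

8.5 : 48.3 : 100.0 : 90.2 : 32.9 : 4.1

Rhenium pattern (n=3): 0.05231362 : 0.26268713 : 0.43968487 : 0.24531438
Chlorine pattern (n=2): 0.574564 : 0.366872 : 0.058564
Convolve the two distributions (both contribute in 2-u steps):
  M: 0.05231362×0.574564 = 0.030058
  M+2: 0.05231362×0.366872 + 0.26268713×0.574564 = 0.170123
  M+4: 0.05231362×0.058564 + 0.26268713×0.366872 + 0.43968487×0.574564 = 0.352063
  M+6: 0.26268713×0.058564 + 0.43968487×0.366872 + 0.24531438×0.574564 = 0.317641
  M+8: 0.43968487×0.058564 + 0.24531438×0.366872 = 0.115749
  M+10: 0.24531438×0.058564 = 0.014367
Scale to base peak (0.352063) = 100: 8.5 : 48.3 : 100.0 : 90.2 : 32.9 : 4.1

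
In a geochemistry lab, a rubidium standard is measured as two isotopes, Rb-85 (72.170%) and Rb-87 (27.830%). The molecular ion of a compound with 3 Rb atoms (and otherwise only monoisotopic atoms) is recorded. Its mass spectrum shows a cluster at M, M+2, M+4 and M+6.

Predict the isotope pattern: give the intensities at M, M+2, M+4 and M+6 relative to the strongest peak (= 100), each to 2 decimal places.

86.44 : 100.00 : 38.56 : 4.96

Each Rb atom is independently Rb-85 (p = 0.72170) or Rb-87 (q = 0.27830); the cluster is the binomial expansion (p + q)^3.
P(M) = 0.72170^3 = 0.375898
P(M+2) = 3 × 0.72170^2 × 0.27830^1 = 0.434858
P(M+4) = 3 × 0.72170^1 × 0.27830^2 = 0.167689
P(M+6) = 0.27830^3 = 0.021555
The M+2 peak is largest (0.434858); scaling to 100 gives 86.44 : 100.00 : 38.56 : 4.96.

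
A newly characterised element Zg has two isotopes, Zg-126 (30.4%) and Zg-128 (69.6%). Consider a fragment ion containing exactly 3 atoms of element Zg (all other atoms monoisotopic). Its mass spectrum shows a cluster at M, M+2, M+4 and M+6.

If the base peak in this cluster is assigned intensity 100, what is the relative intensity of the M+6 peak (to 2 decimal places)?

Binomial terms of (0.304 + 0.696)^3: M 0.0281, M+2 0.1930, M+4 0.4418, M+6 0.3372 → M+4 is the base peak.
P(M+4) = C(3,2) × 0.304^1 × 0.696^2 = 3 × 0.3040 × 0.484416 = 0.441787 (base)
P(M+6) = C(3,3) × 0.304^0 × 0.696^3 = 1 × 1.0000 × 0.33715354 = 0.337154
Relative intensity = 0.337154 / 0.441787 × 100 = 76.32

76.32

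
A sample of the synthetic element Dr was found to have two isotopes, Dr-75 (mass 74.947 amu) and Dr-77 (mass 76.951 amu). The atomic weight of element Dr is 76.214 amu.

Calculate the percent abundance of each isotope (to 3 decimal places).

Writing the weighted mean with unknown fraction x of Dr-75:
74.947·x + 76.951·(1 − x) = 76.214
(74.947 − 76.951)·x = 76.214 − 76.951
x = -0.737 / -2.004 = 0.36776 → 36.776% Dr-75, 63.224% Dr-77.

Dr-75: 36.776%, Dr-77: 63.224%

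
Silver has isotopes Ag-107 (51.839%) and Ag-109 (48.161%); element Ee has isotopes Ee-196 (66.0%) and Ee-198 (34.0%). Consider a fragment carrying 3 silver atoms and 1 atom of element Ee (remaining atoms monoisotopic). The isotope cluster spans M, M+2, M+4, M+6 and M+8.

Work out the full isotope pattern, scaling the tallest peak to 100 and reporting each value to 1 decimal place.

Silver pattern (n=3): 0.13930601 : 0.38826655 : 0.36071887 : 0.11170857
Element Ee pattern (n=1): 0.6600 : 0.3400
Convolve the two distributions (both contribute in 2-u steps):
  M: 0.13930601×0.6600 = 0.091942
  M+2: 0.13930601×0.3400 + 0.38826655×0.6600 = 0.303620
  M+4: 0.38826655×0.3400 + 0.36071887×0.6600 = 0.370085
  M+6: 0.36071887×0.3400 + 0.11170857×0.6600 = 0.196372
  M+8: 0.11170857×0.3400 = 0.037981
Scale to base peak (0.370085) = 100: 24.8 : 82.0 : 100.0 : 53.1 : 10.3

24.8 : 82.0 : 100.0 : 53.1 : 10.3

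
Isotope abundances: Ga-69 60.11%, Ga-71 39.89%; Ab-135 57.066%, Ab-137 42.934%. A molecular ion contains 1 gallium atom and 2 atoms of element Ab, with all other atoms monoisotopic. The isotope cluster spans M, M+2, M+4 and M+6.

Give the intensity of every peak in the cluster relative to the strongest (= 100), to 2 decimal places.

Gallium pattern (n=1): 0.6011 : 0.3989
Element Ab pattern (n=2): 0.32565284 : 0.49001433 : 0.18433284
Convolve the two distributions (both contribute in 2-u steps):
  M: 0.6011×0.32565284 = 0.195750
  M+2: 0.6011×0.49001433 + 0.3989×0.32565284 = 0.424451
  M+4: 0.6011×0.18433284 + 0.3989×0.49001433 = 0.306269
  M+6: 0.3989×0.18433284 = 0.073530
Scale to base peak (0.424451) = 100: 46.12 : 100.00 : 72.16 : 17.32

46.12 : 100.00 : 72.16 : 17.32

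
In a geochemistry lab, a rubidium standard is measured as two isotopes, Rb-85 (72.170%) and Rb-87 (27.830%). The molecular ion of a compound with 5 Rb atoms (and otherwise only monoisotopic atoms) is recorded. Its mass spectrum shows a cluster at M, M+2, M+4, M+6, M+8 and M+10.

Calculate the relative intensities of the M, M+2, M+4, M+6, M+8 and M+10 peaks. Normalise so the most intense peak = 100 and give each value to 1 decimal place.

The 5 Rb atoms are independent, so intensities follow the terms of (0.72170 + 0.27830)^5.
P(M) = 0.72170^5 = 0.195787
P(M+2) = 5 × 0.72170^4 × 0.27830^1 = 0.377494
P(M+4) = 10 × 0.72170^3 × 0.27830^2 = 0.291136
P(M+6) = 10 × 0.72170^2 × 0.27830^3 = 0.112267
P(M+8) = 5 × 0.72170^1 × 0.27830^4 = 0.021646
P(M+10) = 0.27830^5 = 0.001669
The M+2 peak is largest (0.377494); scaling to 100 gives 51.9 : 100.0 : 77.1 : 29.7 : 5.7 : 0.4.

51.9 : 100.0 : 77.1 : 29.7 : 5.7 : 0.4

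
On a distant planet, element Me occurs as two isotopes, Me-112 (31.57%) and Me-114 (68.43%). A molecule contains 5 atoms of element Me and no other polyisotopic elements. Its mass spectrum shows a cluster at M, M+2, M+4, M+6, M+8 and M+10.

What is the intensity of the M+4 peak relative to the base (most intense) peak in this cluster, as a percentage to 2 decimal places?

42.57%

(0.3157 + 0.6843)^5 gives M 0.0031, M+2 0.0340, M+4 0.1473, M+6 0.3194, M+8 0.3461, M+10 0.1500; the largest is M+8.
P(M+8) = C(5,4) × 0.3157^1 × 0.6843^4 = 5 × 0.3157 × 0.21927351 = 0.346123 (base)
P(M+4) = C(5,2) × 0.3157^3 × 0.6843^2 = 10 × 0.03146471 × 0.46826649 = 0.147339
Relative intensity = 0.147339 / 0.346123 × 100 = 42.57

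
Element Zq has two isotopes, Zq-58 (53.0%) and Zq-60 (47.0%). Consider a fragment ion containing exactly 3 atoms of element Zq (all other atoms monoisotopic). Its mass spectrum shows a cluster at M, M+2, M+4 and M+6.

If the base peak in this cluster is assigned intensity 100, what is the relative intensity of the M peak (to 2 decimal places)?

37.59

(0.530 + 0.470)^3 gives M 0.1489, M+2 0.3961, M+4 0.3512, M+6 0.1038; the largest is M+2.
P(M+2) = C(3,1) × 0.530^2 × 0.470^1 = 3 × 0.2809 × 0.4700 = 0.396069 (base)
P(M) = C(3,0) × 0.530^3 × 0.470^0 = 1 × 0.148877 × 1.0000 = 0.148877
Relative intensity = 0.148877 / 0.396069 × 100 = 37.59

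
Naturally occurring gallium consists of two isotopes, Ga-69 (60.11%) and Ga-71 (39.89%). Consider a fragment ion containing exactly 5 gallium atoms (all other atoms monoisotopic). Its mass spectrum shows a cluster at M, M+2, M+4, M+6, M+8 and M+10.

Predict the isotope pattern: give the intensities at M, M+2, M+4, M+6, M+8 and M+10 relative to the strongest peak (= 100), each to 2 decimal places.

22.71 : 75.34 : 100.00 : 66.36 : 22.02 : 2.92

Expanding (0.6011 + 0.3989)^5:
P(M) = 0.6011^5 = 0.078475
P(M+2) = 5 × 0.6011^4 × 0.3989^1 = 0.260388
P(M+4) = 10 × 0.6011^3 × 0.3989^2 = 0.345596
P(M+6) = 10 × 0.6011^2 × 0.3989^3 = 0.229343
P(M+8) = 5 × 0.6011^1 × 0.3989^4 = 0.076098
P(M+10) = 0.3989^5 = 0.010100
The M+4 peak is largest (0.345596); scaling to 100 gives 22.71 : 75.34 : 100.00 : 66.36 : 22.02 : 2.92.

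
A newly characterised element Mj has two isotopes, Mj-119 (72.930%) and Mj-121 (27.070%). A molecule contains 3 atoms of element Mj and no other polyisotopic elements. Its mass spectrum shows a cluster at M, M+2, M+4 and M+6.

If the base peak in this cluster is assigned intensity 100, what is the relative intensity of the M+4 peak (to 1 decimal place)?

37.1

Binomial terms of (0.72930 + 0.27070)^3: M 0.3879, M+2 0.4319, M+4 0.1603, M+6 0.0198 → M+2 is the base peak.
P(M+2) = C(3,1) × 0.72930^2 × 0.27070^1 = 3 × 0.53187849 × 0.2707 = 0.431939 (base)
P(M+4) = C(3,2) × 0.72930^1 × 0.27070^2 = 3 × 0.7293 × 0.07327849 = 0.160326
Relative intensity = 0.160326 / 0.431939 × 100 = 37.1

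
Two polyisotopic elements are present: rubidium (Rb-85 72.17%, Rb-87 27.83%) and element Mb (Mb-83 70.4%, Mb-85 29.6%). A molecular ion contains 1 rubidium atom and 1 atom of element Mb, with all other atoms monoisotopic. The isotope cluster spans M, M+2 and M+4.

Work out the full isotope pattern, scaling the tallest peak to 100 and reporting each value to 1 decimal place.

100.0 : 80.6 : 16.2

Rubidium pattern (n=1): 0.7217 : 0.2783
Element Mb pattern (n=1): 0.7040 : 0.2960
Convolve the two distributions (both contribute in 2-u steps):
  M: 0.7217×0.7040 = 0.508077
  M+2: 0.7217×0.2960 + 0.2783×0.7040 = 0.409546
  M+4: 0.2783×0.2960 = 0.082377
Scale to base peak (0.508077) = 100: 100.0 : 80.6 : 16.2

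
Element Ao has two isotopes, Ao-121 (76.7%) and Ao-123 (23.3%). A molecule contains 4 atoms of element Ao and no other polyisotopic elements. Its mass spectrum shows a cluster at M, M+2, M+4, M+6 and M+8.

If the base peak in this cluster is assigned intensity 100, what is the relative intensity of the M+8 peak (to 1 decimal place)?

(0.767 + 0.233)^4 gives M 0.3461, M+2 0.4205, M+4 0.1916, M+6 0.0388, M+8 0.0029; the largest is M+2.
P(M+2) = C(4,1) × 0.767^3 × 0.233^1 = 4 × 0.45121766 × 0.2330 = 0.420535 (base)
P(M+8) = C(4,4) × 0.767^0 × 0.233^4 = 1 × 1.0000 × 0.0029473 = 0.002947
Relative intensity = 0.002947 / 0.420535 × 100 = 0.7

0.7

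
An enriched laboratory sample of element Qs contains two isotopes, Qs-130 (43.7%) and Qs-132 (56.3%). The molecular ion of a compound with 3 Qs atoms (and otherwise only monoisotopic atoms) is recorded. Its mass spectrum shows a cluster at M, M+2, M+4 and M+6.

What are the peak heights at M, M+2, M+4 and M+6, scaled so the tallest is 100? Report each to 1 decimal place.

Each Qs atom is independently Qs-130 (p = 0.437) or Qs-132 (q = 0.563); the cluster is the binomial expansion (p + q)^3.
P(M) = 0.437^3 = 0.083453
P(M+2) = 3 × 0.437^2 × 0.563^1 = 0.322547
P(M+4) = 3 × 0.437^1 × 0.563^2 = 0.415546
P(M+6) = 0.563^3 = 0.178454
The M+4 peak is largest (0.415546); scaling to 100 gives 20.1 : 77.6 : 100.0 : 42.9.

20.1 : 77.6 : 100.0 : 42.9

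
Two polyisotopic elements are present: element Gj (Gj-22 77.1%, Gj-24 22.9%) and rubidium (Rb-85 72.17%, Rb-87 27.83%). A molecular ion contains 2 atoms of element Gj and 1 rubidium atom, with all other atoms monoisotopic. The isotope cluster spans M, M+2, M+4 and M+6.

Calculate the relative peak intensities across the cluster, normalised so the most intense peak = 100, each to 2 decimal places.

100.00 : 97.97 : 31.73 : 3.40

Element Gj pattern (n=2): 0.594441 : 0.353118 : 0.052441
Rubidium pattern (n=1): 0.7217 : 0.2783
Convolve the two distributions (both contribute in 2-u steps):
  M: 0.594441×0.7217 = 0.429008
  M+2: 0.594441×0.2783 + 0.353118×0.7217 = 0.420278
  M+4: 0.353118×0.2783 + 0.052441×0.7217 = 0.136119
  M+6: 0.052441×0.2783 = 0.014594
Scale to base peak (0.429008) = 100: 100.00 : 97.97 : 31.73 : 3.40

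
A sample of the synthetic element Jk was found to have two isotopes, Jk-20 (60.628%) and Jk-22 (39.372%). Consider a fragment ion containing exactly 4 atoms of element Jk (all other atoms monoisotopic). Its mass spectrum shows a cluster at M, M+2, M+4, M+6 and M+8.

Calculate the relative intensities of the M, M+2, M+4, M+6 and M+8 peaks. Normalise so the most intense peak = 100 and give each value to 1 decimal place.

38.5 : 100.0 : 97.4 : 42.2 : 6.8

Expanding (0.60628 + 0.39372)^4:
P(M) = 0.60628^4 = 0.135112
P(M+2) = 4 × 0.60628^3 × 0.39372^1 = 0.350968
P(M+4) = 6 × 0.60628^2 × 0.39372^2 = 0.341879
P(M+6) = 4 × 0.60628^1 × 0.39372^3 = 0.148012
P(M+8) = 0.39372^4 = 0.024030
The M+2 peak is largest (0.350968); scaling to 100 gives 38.5 : 100.0 : 97.4 : 42.2 : 6.8.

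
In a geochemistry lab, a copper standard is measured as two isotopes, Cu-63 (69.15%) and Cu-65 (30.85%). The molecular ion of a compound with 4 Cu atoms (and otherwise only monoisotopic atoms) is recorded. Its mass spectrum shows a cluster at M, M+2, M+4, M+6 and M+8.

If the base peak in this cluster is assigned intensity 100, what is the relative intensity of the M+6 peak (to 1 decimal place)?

Term probabilities: M 0.2286, M+2 0.4080, M+4 0.2731, M+6 0.0812, M+8 0.0091. Base peak = M+2.
P(M+2) = C(4,1) × 0.6915^3 × 0.3085^1 = 4 × 0.33065611 × 0.3085 = 0.408030 (base)
P(M+6) = C(4,3) × 0.6915^1 × 0.3085^3 = 4 × 0.6915 × 0.02936064 = 0.081212
Relative intensity = 0.081212 / 0.408030 × 100 = 19.9

19.9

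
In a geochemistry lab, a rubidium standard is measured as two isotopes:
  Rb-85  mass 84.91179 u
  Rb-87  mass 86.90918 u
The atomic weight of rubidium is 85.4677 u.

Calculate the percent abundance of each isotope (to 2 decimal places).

Let x be the fractional abundance of Rb-85; then Rb-87 has abundance 1 − x.
84.91179·x + 86.90918·(1 − x) = 85.4677
(84.91179 − 86.90918)·x = 85.4677 − 86.90918
x = -1.44148 / -1.99739 = 0.72168 → 72.17% Rb-85, 27.83% Rb-87.

Rb-85: 72.17%, Rb-87: 27.83%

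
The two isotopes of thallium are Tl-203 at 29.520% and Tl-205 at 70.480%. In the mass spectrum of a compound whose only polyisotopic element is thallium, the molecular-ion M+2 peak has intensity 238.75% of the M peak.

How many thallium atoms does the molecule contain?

For n independent Tl atoms, I(M+2)/I(M) = n · (abundance Tl-205) / (abundance Tl-203) = n · 0.70480/0.29520.
n = 2.3875 × 0.29520/0.70480 = 1.00 ≈ 1

1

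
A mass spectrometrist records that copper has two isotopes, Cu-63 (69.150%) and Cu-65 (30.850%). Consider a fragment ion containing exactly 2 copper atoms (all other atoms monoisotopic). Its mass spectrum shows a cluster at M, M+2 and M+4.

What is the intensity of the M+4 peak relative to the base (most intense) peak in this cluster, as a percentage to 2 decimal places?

(0.69150 + 0.30850)^2 gives M 0.4782, M+2 0.4267, M+4 0.0952; the largest is M.
P(M) = C(2,0) × 0.69150^2 × 0.30850^0 = 1 × 0.47817225 × 1.0000 = 0.478172 (base)
P(M+4) = C(2,2) × 0.69150^0 × 0.30850^2 = 1 × 1.0000 × 0.09517225 = 0.095172
Relative intensity = 0.095172 / 0.478172 × 100 = 19.90

19.90%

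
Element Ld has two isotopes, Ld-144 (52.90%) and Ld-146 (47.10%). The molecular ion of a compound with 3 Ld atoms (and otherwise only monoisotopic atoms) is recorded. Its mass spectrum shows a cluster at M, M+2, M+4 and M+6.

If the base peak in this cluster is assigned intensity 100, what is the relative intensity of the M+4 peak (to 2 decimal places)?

89.04

Binomial terms of (0.5290 + 0.4710)^3: M 0.1480, M+2 0.3954, M+4 0.3521, M+6 0.1045 → M+2 is the base peak.
P(M+2) = C(3,1) × 0.5290^2 × 0.4710^1 = 3 × 0.279841 × 0.4710 = 0.395415 (base)
P(M+4) = C(3,2) × 0.5290^1 × 0.4710^2 = 3 × 0.5290 × 0.221841 = 0.352062
Relative intensity = 0.352062 / 0.395415 × 100 = 89.04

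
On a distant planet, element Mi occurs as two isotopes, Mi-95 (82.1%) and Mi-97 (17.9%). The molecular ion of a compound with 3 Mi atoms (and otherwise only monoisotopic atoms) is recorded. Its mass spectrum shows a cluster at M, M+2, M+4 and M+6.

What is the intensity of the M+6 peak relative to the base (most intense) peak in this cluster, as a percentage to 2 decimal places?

Binomial terms of (0.821 + 0.179)^3: M 0.5534, M+2 0.3620, M+4 0.0789, M+6 0.0057 → M is the base peak.
P(M) = C(3,0) × 0.821^3 × 0.179^0 = 1 × 0.55338766 × 1.0000 = 0.553388 (base)
P(M+6) = C(3,3) × 0.821^0 × 0.179^3 = 1 × 1.0000 × 0.00573534 = 0.005735
Relative intensity = 0.005735 / 0.553388 × 100 = 1.04

1.04%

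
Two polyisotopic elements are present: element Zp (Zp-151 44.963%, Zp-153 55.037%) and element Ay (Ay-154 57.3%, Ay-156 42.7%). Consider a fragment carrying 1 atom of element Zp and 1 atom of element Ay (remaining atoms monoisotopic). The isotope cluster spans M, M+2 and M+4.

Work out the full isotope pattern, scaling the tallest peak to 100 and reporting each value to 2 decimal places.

Element Zp pattern (n=1): 0.44963 : 0.55037
Element Ay pattern (n=1): 0.5730 : 0.4270
Convolve the two distributions (both contribute in 2-u steps):
  M: 0.44963×0.5730 = 0.257638
  M+2: 0.44963×0.4270 + 0.55037×0.5730 = 0.507354
  M+4: 0.55037×0.4270 = 0.235008
Scale to base peak (0.507354) = 100: 50.78 : 100.00 : 46.32

50.78 : 100.00 : 46.32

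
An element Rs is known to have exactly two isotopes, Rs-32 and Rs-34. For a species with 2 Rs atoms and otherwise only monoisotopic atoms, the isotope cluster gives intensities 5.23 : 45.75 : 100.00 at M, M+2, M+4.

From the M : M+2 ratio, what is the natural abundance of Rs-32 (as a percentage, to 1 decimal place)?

18.6%

Let p = fractional abundance of Rs-32. I(M+2)/I(M) = [C(2,1)·p^1·(1−p)] / p^2 = 2·(1−p)/p = 45.75/5.23 = 8.7476
(1−p)/p = 8.7476/2 = 4.3738  ⇒  p = 1/(1 + 4.3738) = 0.1861
Rs-32: 18.6%, Rs-34: 81.4%.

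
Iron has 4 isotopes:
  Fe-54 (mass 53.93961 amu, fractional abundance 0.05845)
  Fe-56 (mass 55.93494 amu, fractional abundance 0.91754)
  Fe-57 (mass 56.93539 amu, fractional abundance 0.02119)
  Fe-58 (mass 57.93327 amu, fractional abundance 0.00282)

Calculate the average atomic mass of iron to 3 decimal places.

55.845 amu

Ar = Σ fᵢ·mᵢ = 0.05845 × 53.93961 + 0.91754 × 55.93494 + 0.02119 × 56.93539 + 0.00282 × 57.93327
= 3.152770 + 51.322545 + 1.206461 + 0.163372 = 55.845148 amu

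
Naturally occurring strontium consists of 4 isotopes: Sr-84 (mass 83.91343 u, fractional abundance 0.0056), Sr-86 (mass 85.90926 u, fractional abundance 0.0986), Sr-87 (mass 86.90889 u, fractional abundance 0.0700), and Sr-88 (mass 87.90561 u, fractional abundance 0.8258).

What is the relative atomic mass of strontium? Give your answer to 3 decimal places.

Average mass = Σ (abundance × isotope mass) = 0.0056 × 83.91343 + 0.0986 × 85.90926 + 0.0700 × 86.90889 + 0.8258 × 87.90561
= 0.469915 + 8.470653 + 6.083622 + 72.592453 = 87.616643 u

87.617 u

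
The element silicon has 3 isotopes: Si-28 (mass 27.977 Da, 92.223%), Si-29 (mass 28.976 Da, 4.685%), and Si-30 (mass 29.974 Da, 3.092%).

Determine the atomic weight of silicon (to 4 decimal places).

28.0856 Da

The abundance-weighted mean is 0.92223 × 27.977 + 0.04685 × 28.976 + 0.03092 × 29.974
= 25.80123 + 1.35753 + 0.92680 = 28.08556 Da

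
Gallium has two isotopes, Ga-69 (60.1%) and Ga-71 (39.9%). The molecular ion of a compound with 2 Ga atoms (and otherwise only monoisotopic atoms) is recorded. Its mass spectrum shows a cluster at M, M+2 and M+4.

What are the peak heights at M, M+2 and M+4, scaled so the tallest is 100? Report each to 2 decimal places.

75.31 : 100.00 : 33.19

Expanding (0.601 + 0.399)^2:
P(M) = 0.601^2 = 0.361201
P(M+2) = 2 × 0.601^1 × 0.399^1 = 0.479598
P(M+4) = 0.399^2 = 0.159201
The M+2 peak is largest (0.479598); scaling to 100 gives 75.31 : 100.00 : 33.19.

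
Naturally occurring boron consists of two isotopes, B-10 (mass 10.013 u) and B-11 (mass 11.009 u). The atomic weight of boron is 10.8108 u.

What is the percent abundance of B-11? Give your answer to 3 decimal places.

80.100%

With x = fraction of B-10 (so B-11 is 1 − x):
10.013·x + 11.009·(1 − x) = 10.8108
(10.013 − 11.009)·x = 10.8108 − 11.009
x = -0.1982 / -0.996 = 0.19900 → 19.900% B-10, 80.100% B-11.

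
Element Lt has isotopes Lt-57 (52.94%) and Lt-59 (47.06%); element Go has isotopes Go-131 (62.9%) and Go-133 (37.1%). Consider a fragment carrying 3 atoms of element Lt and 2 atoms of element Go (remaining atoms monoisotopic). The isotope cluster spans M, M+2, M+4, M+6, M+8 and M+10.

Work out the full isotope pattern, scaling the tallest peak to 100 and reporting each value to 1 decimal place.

17.1 : 65.6 : 100.0 : 75.5 : 28.2 : 4.2

Element Lt pattern (n=3): 0.14837195 : 0.39567722 : 0.3517297 : 0.10422113
Element Go pattern (n=2): 0.395641 : 0.466718 : 0.137641
Convolve the two distributions (both contribute in 2-u steps):
  M: 0.14837195×0.395641 = 0.058702
  M+2: 0.14837195×0.466718 + 0.39567722×0.395641 = 0.225794
  M+4: 0.14837195×0.137641 + 0.39567722×0.466718 + 0.3517297×0.395641 = 0.344250
  M+6: 0.39567722×0.137641 + 0.3517297×0.466718 + 0.10422113×0.395641 = 0.259854
  M+8: 0.3517297×0.137641 + 0.10422113×0.466718 = 0.097054
  M+10: 0.10422113×0.137641 = 0.014345
Scale to base peak (0.344250) = 100: 17.1 : 65.6 : 100.0 : 75.5 : 28.2 : 4.2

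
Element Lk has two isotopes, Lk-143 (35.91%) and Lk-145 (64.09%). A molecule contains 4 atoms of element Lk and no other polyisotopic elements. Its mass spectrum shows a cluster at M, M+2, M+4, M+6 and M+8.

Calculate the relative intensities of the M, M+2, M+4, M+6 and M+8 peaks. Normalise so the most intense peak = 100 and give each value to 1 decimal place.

4.4 : 31.4 : 84.0 : 100.0 : 44.6

The 4 Lk atoms are independent, so intensities follow the terms of (0.3591 + 0.6409)^4.
P(M) = 0.3591^4 = 0.016629
P(M+2) = 4 × 0.3591^3 × 0.6409^1 = 0.118713
P(M+4) = 6 × 0.3591^2 × 0.6409^2 = 0.317806
P(M+6) = 4 × 0.3591^1 × 0.6409^3 = 0.378134
P(M+8) = 0.6409^4 = 0.168718
The M+6 peak is largest (0.378134); scaling to 100 gives 4.4 : 31.4 : 84.0 : 100.0 : 44.6.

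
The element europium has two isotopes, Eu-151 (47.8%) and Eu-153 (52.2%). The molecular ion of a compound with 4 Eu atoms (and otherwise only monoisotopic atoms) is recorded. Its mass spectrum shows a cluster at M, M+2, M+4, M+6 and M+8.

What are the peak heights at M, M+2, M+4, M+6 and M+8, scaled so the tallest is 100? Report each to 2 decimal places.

The 4 Eu atoms are independent, so intensities follow the terms of (0.478 + 0.522)^4.
P(M) = 0.478^4 = 0.052205
P(M+2) = 4 × 0.478^3 × 0.522^1 = 0.228042
P(M+4) = 6 × 0.478^2 × 0.522^2 = 0.373549
P(M+6) = 4 × 0.478^1 × 0.522^3 = 0.271956
P(M+8) = 0.522^4 = 0.074248
The M+4 peak is largest (0.373549); scaling to 100 gives 13.98 : 61.05 : 100.00 : 72.80 : 19.88.

13.98 : 61.05 : 100.00 : 72.80 : 19.88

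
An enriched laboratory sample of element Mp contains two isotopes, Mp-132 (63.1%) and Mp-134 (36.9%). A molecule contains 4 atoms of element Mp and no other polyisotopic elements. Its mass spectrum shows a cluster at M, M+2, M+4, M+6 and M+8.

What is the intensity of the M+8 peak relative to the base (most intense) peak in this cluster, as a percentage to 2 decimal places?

5.00%

Binomial terms of (0.631 + 0.369)^4: M 0.1585, M+2 0.3708, M+4 0.3253, M+6 0.1268, M+8 0.0185 → M+2 is the base peak.
P(M+2) = C(4,1) × 0.631^3 × 0.369^1 = 4 × 0.25123959 × 0.3690 = 0.370830 (base)
P(M+8) = C(4,4) × 0.631^0 × 0.369^4 = 1 × 1.0000 × 0.01853982 = 0.018540
Relative intensity = 0.018540 / 0.370830 × 100 = 5.00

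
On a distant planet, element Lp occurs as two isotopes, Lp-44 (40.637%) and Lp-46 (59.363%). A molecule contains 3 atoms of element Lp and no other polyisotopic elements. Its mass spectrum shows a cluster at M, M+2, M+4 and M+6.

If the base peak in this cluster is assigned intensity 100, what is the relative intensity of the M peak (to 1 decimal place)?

Binomial terms of (0.40637 + 0.59363)^3: M 0.0671, M+2 0.2941, M+4 0.4296, M+6 0.2092 → M+4 is the base peak.
P(M+4) = C(3,2) × 0.40637^1 × 0.59363^2 = 3 × 0.40637 × 0.35239658 = 0.429610 (base)
P(M) = C(3,0) × 0.40637^3 × 0.59363^0 = 1 × 0.06710655 × 1.0000 = 0.067107
Relative intensity = 0.067107 / 0.429610 × 100 = 15.6

15.6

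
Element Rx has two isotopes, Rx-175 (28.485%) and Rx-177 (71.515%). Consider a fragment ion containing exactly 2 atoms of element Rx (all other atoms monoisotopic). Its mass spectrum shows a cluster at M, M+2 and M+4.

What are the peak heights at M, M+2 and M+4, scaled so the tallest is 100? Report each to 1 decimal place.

15.9 : 79.7 : 100.0

The 2 Rx atoms are independent, so intensities follow the terms of (0.28485 + 0.71515)^2.
P(M) = 0.28485^2 = 0.081140
P(M+2) = 2 × 0.28485^1 × 0.71515^1 = 0.407421
P(M+4) = 0.71515^2 = 0.511440
The M+4 peak is largest (0.511440); scaling to 100 gives 15.9 : 79.7 : 100.0.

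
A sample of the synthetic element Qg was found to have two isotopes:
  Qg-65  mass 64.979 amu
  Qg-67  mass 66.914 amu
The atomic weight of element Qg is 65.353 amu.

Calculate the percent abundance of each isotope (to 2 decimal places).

Qg-65: 80.67%, Qg-67: 19.33%

Writing the weighted mean with unknown fraction x of Qg-65:
64.979·x + 66.914·(1 − x) = 65.353
(64.979 − 66.914)·x = 65.353 − 66.914
x = -1.561 / -1.935 = 0.80672 → 80.67% Qg-65, 19.33% Qg-67.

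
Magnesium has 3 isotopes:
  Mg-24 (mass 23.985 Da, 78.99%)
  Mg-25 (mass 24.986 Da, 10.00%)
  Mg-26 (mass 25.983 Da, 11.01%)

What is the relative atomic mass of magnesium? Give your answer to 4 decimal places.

The abundance-weighted mean is 0.7899 × 23.985 + 0.1000 × 24.986 + 0.1101 × 25.983
= 18.94575 + 2.49860 + 2.86073 = 24.30508 Da

24.3051 Da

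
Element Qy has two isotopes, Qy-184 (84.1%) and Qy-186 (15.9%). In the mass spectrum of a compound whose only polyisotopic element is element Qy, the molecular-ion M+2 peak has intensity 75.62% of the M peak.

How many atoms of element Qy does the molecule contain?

The M+2/M ratio from n Qy atoms is n · q/p = n · 0.159/0.841.
n = 0.7562 × 0.841/0.159 = 4.00 ≈ 4

4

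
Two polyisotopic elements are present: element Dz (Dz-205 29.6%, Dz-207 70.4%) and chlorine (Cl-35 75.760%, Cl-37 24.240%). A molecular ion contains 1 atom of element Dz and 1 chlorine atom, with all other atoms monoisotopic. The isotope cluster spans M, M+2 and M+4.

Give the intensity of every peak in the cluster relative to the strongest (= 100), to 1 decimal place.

37.1 : 100.0 : 28.2

Element Dz pattern (n=1): 0.2960 : 0.7040
Chlorine pattern (n=1): 0.7576 : 0.2424
Convolve the two distributions (both contribute in 2-u steps):
  M: 0.2960×0.7576 = 0.224250
  M+2: 0.2960×0.2424 + 0.7040×0.7576 = 0.605101
  M+4: 0.7040×0.2424 = 0.170650
Scale to base peak (0.605101) = 100: 37.1 : 100.0 : 28.2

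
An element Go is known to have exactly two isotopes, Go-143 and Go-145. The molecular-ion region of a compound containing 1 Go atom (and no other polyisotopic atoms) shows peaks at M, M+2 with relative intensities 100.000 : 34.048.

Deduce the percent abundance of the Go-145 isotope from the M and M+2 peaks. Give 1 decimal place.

Let p = fractional abundance of Go-143. I(M+2)/I(M) = [C(1,1)·p^0·(1−p)] / p^1 = 1·(1−p)/p = 34.048/100.000 = 0.3405
(1−p)/p = 0.3405/1 = 0.3405  ⇒  p = 1/(1 + 0.3405) = 0.7460
Go-143: 74.6%, Go-145: 25.4%.

25.4%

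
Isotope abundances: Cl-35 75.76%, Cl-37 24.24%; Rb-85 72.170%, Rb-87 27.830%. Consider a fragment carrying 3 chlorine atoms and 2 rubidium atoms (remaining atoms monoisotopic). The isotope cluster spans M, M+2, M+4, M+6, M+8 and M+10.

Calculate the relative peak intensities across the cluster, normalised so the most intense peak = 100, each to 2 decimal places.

57.77 : 100.00 : 69.09 : 23.82 : 4.10 : 0.28

Chlorine pattern (n=3): 0.4348304 : 0.41738208 : 0.13354464 : 0.01424288
Rubidium pattern (n=2): 0.52085089 : 0.40169822 : 0.07745089
Convolve the two distributions (both contribute in 2-u steps):
  M: 0.4348304×0.52085089 = 0.226482
  M+2: 0.4348304×0.40169822 + 0.41738208×0.52085089 = 0.392064
  M+4: 0.4348304×0.07745089 + 0.41738208×0.40169822 + 0.13354464×0.52085089 = 0.270896
  M+6: 0.41738208×0.07745089 + 0.13354464×0.40169822 + 0.01424288×0.52085089 = 0.093390
  M+8: 0.13354464×0.07745089 + 0.01424288×0.40169822 = 0.016064
  M+10: 0.01424288×0.07745089 = 0.001103
Scale to base peak (0.392064) = 100: 57.77 : 100.00 : 69.09 : 23.82 : 4.10 : 0.28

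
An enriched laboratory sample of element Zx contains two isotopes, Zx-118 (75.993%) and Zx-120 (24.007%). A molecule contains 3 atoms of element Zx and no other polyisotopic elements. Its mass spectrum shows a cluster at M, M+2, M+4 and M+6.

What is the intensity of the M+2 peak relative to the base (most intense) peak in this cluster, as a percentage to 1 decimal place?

94.8%

Binomial terms of (0.75993 + 0.24007)^3: M 0.4389, M+2 0.4159, M+4 0.1314, M+6 0.0138 → M is the base peak.
P(M) = C(3,0) × 0.75993^3 × 0.24007^0 = 1 × 0.43885472 × 1.0000 = 0.438855 (base)
P(M+2) = C(3,1) × 0.75993^2 × 0.24007^1 = 3 × 0.5774936 × 0.24007 = 0.415917
Relative intensity = 0.415917 / 0.438855 × 100 = 94.8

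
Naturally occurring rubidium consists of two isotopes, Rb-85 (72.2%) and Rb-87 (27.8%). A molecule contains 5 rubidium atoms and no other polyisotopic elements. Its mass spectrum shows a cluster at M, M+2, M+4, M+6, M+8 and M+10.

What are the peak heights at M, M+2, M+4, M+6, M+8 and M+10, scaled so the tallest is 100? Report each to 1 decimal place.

51.9 : 100.0 : 77.0 : 29.7 : 5.7 : 0.4

The 5 Rb atoms are independent, so intensities follow the terms of (0.722 + 0.278)^5.
P(M) = 0.722^5 = 0.196194
P(M+2) = 5 × 0.722^4 × 0.278^1 = 0.377714
P(M+4) = 10 × 0.722^3 × 0.278^2 = 0.290872
P(M+6) = 10 × 0.722^2 × 0.278^3 = 0.111998
P(M+8) = 5 × 0.722^1 × 0.278^4 = 0.021562
P(M+10) = 0.278^5 = 0.001660
The M+2 peak is largest (0.377714); scaling to 100 gives 51.9 : 100.0 : 77.0 : 29.7 : 5.7 : 0.4.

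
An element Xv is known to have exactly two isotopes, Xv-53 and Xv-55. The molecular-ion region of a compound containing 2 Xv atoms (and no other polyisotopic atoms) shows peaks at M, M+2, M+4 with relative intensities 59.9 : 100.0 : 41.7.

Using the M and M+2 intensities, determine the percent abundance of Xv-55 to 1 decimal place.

45.5%

If p is the fraction of Xv that is Xv-53, then I(M+2)/I(M) = [C(2,1)·p^1·(1−p)] / p^2 = 2·(1−p)/p = 100.0/59.9 = 1.6694
(1−p)/p = 1.6694/2 = 0.8347  ⇒  p = 1/(1 + 0.8347) = 0.5450
Xv-53: 54.5%, Xv-55: 45.5%.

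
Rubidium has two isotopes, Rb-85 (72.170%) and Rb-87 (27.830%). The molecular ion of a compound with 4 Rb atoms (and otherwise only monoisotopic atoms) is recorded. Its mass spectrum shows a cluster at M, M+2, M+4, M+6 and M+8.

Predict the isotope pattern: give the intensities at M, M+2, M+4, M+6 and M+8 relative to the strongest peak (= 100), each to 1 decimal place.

64.8 : 100.0 : 57.8 : 14.9 : 1.4

Expanding (0.72170 + 0.27830)^4:
P(M) = 0.72170^4 = 0.271286
P(M+2) = 4 × 0.72170^3 × 0.27830^1 = 0.418450
P(M+4) = 6 × 0.72170^2 × 0.27830^2 = 0.242042
P(M+6) = 4 × 0.72170^1 × 0.27830^3 = 0.062224
P(M+8) = 0.27830^4 = 0.005999
The M+2 peak is largest (0.418450); scaling to 100 gives 64.8 : 100.0 : 57.8 : 14.9 : 1.4.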